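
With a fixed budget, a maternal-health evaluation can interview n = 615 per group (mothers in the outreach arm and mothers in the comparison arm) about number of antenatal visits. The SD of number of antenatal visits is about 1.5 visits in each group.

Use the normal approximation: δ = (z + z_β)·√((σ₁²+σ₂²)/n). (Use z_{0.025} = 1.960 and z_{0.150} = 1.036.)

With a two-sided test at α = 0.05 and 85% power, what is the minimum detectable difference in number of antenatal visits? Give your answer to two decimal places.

Minimum detectable difference ≈ 0.26 visits

δ = (z_{α/2} + z_β) · √((σ₁²+σ₂²)/n)
  = (1.960 + 1.036) · √(4.5/615)
  = 2.996 · √0.00732
  = 2.996 · 0.0855
  = 0.2563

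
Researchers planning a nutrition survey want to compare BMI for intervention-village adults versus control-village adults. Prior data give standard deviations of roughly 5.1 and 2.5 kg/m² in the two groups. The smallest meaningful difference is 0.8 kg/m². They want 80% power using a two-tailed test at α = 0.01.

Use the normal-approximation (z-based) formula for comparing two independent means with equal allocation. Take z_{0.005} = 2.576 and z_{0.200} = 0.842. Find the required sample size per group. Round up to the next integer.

n = (z_{α/2} + z_β)² · (σ₁² + σ₂²) / δ²
  = (2.576 + 0.842)² · (5.1² + 2.5² = 32.26) / 0.8²
  = 11.6827 · 32.26 / 0.64
  = 588.88
Round up → n = 589 per group.

n = 589 per group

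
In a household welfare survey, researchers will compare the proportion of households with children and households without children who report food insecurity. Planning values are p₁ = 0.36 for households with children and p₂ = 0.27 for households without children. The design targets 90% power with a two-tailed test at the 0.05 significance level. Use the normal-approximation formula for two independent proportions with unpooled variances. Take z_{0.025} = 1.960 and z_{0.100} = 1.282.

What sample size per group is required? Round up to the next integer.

n = (z_{α/2} + z_β)² · [p₁(1−p₁) + p₂(1−p₂)] / (p₁ − p₂)²
  = (1.960 + 1.282)² · (0.36·0.64 + 0.27·0.73) / (0.09)²
  = (3.242)² · (0.2304 + 0.1971) / 0.0081
  = 10.5106 · 0.4275 / 0.0081
  = 554.72
Round up → n = 555 per group.

n = 555 per group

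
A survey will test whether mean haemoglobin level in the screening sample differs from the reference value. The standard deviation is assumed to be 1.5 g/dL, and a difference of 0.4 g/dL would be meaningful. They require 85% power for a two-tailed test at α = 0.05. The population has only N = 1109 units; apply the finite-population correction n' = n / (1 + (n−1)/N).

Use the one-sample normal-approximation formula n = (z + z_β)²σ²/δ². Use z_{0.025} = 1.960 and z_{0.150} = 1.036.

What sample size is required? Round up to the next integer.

n = (z_{α/2} + z_β)² · σ² / δ²
  = (1.960 + 1.036)² · 1.5² / 0.4²
  = 8.9760 · 2.25 / 0.16
  = 126.23
Finite-population correction (N = 1109): 126.23 / (1 + (126.23 − 1)/1109) = 113.42.
Round up → n = 114.

n = 114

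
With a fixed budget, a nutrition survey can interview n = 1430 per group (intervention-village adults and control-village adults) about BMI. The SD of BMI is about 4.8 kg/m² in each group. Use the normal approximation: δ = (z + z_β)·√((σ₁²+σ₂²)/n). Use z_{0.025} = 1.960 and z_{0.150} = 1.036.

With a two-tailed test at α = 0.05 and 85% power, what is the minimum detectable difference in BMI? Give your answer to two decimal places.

δ = (z_{α/2} + z_β) · √((σ₁²+σ₂²)/n)
  = (1.960 + 1.036) · √(46.08/1430)
  = 2.996 · √0.03222
  = 2.996 · 0.1795
  = 0.5378

Minimum detectable difference ≈ 0.54 kg/m²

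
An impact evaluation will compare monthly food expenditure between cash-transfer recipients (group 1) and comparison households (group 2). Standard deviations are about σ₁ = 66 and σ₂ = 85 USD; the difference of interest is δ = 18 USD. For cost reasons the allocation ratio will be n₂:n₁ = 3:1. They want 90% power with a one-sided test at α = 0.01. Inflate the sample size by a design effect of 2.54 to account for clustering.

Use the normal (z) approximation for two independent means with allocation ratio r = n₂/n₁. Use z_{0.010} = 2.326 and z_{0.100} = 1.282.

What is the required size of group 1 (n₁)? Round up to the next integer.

n₁ = 691

n₁ = (z_α + z_β)² · (σ₁² + σ₂²/r) / δ²
   = (2.326 + 1.282)² · (66² + 85²/3) / 18²
   = 13.0177 · (4356 + 2408.3) / 324
   = 13.0177 · 6764.3 / 324
   = 271.78
Design effect: 2.54 × 271.78 = 690.31.
Round up → n₁ = 691; n₂ = r·n₁ = 3 × 691 = 2073.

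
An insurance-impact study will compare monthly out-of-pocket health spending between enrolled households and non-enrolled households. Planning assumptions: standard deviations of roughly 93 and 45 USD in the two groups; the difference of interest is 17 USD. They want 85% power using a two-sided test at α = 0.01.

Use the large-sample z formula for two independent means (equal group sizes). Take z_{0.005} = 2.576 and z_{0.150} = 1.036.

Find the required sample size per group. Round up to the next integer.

n = (z_{α/2} + z_β)² · (σ₁² + σ₂²) / δ²
  = (2.576 + 1.036)² · (93² + 45² = 10674) / 17²
  = 13.0465 · 10674 / 289
  = 481.86
Round up → n = 482 per group.

n = 482 per group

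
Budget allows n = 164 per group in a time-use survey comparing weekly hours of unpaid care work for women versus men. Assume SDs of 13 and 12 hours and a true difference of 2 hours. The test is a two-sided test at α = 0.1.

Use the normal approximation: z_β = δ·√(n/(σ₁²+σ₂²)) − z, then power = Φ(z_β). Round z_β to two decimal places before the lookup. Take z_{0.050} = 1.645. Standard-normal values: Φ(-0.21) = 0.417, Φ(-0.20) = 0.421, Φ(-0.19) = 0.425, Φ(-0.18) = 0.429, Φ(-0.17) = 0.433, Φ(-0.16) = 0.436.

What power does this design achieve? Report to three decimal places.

Power ≈ 0.421

z_β = δ·√(n/(σ₁²+σ₂²)) − z_{α/2}
    = 2 · √(164/313) − 1.645
    = 2 · 0.72385 − 1.645
    = 1.4477 − 1.645 = -0.1973 → -0.20
Power = Φ(-0.20) = 0.421.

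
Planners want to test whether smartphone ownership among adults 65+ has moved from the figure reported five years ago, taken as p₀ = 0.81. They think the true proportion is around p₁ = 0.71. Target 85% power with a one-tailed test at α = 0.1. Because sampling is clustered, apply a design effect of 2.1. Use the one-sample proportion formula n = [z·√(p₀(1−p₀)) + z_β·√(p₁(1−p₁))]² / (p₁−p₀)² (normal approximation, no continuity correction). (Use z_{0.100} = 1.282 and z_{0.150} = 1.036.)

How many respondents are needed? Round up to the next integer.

n = 199

n = [z_α·√(p₀q₀) + z_β·√(p₁q₁)]² / (p₁ − p₀)²
  = [1.282·√(0.81·0.19) + 1.036·√(0.71·0.29)]² / (-0.10)²
  = [1.282·0.3923 + 1.036·0.4538]² / 0.0100
  = [0.9730]² / 0.0100
  = 94.68
Design effect: 2.1 × 94.68 = 198.82.
Round up → n = 199.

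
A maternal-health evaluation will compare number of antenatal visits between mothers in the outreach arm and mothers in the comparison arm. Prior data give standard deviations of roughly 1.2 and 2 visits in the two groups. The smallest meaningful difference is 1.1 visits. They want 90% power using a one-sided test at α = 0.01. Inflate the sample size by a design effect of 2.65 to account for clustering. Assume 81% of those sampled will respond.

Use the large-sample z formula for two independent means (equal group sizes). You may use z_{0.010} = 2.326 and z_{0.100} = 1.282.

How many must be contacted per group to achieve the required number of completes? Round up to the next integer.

n = (z_α + z_β)² · (σ₁² + σ₂²) / δ²
  = (2.326 + 1.282)² · (1.2² + 2² = 5.44) / 1.1²
  = 13.0177 · 5.44 / 1.21
  = 58.53
Design effect: 2.65 × 58.53 = 155.09.
Adjust for 81% response: 155.09 / 0.81 = 191.47.
Round up → n = 192 per group.

n = 192 per group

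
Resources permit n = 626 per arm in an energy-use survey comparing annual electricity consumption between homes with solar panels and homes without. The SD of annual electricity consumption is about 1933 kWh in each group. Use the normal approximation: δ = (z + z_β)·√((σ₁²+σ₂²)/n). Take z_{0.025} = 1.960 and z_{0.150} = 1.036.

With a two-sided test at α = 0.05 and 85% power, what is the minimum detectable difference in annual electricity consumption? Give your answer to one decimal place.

δ = (z_{α/2} + z_β) · √((σ₁²+σ₂²)/n)
  = (1.960 + 1.036) · √(7472978/626)
  = 2.996 · √11937.7
  = 2.996 · 109.2596
  = 327.3418

Minimum detectable difference ≈ 327.3 kWh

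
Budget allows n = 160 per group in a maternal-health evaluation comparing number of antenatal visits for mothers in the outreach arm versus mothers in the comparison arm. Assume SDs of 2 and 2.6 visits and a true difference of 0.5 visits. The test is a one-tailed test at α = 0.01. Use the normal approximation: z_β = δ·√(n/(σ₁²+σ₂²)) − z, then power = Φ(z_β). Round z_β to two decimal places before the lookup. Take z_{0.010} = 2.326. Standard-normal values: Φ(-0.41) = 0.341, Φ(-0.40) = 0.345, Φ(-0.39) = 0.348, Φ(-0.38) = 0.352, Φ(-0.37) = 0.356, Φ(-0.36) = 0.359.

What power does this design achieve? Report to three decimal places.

z_β = δ·√(n/(σ₁²+σ₂²)) − z_α
    = 0.5 · √(160/10.76) − 2.326
    = 0.5 · 3.85615 − 2.326
    = 1.9281 − 2.326 = -0.3979 → -0.40
Power = Φ(-0.40) = 0.345.

Power ≈ 0.345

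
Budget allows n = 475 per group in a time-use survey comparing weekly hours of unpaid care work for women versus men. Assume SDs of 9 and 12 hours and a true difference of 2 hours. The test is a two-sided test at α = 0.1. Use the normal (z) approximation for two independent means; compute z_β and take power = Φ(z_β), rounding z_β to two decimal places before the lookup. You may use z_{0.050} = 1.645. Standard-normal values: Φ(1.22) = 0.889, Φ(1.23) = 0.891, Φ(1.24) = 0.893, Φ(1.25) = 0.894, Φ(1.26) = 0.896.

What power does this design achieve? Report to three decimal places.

z_β = δ·√(n/(σ₁²+σ₂²)) − z_{α/2}
    = 2 · √(475/225) − 1.645
    = 2 · 1.45297 − 1.645
    = 2.9059 − 1.645 = 1.2609 → 1.26
Power = Φ(1.26) = 0.896.

Power ≈ 0.896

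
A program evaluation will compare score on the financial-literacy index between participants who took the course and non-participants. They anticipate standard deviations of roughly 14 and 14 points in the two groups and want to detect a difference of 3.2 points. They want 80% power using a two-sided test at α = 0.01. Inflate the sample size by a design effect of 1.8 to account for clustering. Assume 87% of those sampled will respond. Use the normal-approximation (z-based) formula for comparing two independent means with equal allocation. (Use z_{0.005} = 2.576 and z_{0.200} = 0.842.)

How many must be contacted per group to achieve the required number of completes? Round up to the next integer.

n = 926 per group

n = (z_{α/2} + z_β)² · (σ₁² + σ₂²) / δ²
  = (2.576 + 0.842)² · (14² + 14² = 392) / 3.2²
  = 11.6827 · 392 / 10.24
  = 447.23
Design effect: 1.8 × 447.23 = 805.01.
Adjust for 87% response: 805.01 / 0.87 = 925.30.
Round up → n = 926 per group.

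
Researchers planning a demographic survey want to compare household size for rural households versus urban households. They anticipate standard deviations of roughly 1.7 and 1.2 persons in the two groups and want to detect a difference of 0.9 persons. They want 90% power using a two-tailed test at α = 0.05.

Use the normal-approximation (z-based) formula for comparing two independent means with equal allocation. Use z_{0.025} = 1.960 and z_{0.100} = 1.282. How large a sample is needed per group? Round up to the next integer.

n = 57 per group

n = (z_{α/2} + z_β)² · (σ₁² + σ₂²) / δ²
  = (1.960 + 1.282)² · (1.7² + 1.2² = 4.33) / 0.9²
  = 10.5106 · 4.33 / 0.81
  = 56.19
Round up → n = 57 per group.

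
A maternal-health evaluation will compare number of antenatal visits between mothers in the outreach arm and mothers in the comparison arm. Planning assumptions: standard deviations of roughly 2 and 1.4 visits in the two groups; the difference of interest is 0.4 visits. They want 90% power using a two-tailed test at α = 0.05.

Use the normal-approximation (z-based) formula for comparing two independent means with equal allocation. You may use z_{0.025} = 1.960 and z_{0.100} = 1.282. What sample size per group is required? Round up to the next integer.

n = 392 per group

n = (z_{α/2} + z_β)² · (σ₁² + σ₂²) / δ²
  = (1.960 + 1.282)² · (2² + 1.4² = 5.96) / 0.4²
  = 10.5106 · 5.96 / 0.16
  = 391.52
Round up → n = 392 per group.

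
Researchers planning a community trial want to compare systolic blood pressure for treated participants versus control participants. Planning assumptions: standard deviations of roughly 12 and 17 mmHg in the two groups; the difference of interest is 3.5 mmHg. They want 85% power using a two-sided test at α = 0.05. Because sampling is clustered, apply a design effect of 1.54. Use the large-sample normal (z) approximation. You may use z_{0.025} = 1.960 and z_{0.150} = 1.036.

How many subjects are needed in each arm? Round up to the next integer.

n = 489 per group

n = (z_{α/2} + z_β)² · (σ₁² + σ₂²) / δ²
  = (1.960 + 1.036)² · (12² + 17² = 433) / 3.5²
  = 8.9760 · 433 / 12.25
  = 317.27
Design effect: 1.54 × 317.27 = 488.60.
Round up → n = 489 per group.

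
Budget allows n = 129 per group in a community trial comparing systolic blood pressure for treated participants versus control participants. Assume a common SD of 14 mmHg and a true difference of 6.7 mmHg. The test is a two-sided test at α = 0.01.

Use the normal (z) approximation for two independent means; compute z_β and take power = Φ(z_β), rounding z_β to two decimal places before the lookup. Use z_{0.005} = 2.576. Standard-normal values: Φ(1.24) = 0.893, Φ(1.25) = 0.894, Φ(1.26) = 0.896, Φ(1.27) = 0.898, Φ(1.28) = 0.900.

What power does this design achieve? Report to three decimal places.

z_β = δ·√(n/(σ₁²+σ₂²)) − z_{α/2}
    = 6.7 · √(129/392) − 2.576
    = 6.7 · 0.57366 − 2.576
    = 3.8435 − 2.576 = 1.2675 → 1.27
Power = Φ(1.27) = 0.898.

Power ≈ 0.898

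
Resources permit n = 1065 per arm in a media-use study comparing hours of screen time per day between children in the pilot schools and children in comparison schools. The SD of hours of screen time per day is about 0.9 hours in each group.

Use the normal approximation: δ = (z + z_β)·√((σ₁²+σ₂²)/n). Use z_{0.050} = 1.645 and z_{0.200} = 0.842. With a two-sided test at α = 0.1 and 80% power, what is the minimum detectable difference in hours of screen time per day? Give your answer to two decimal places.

δ = (z_{α/2} + z_β) · √((σ₁²+σ₂²)/n)
  = (1.645 + 0.842) · √(1.62/1065)
  = 2.487 · √0.00152
  = 2.487 · 0.0390
  = 0.0970

Minimum detectable difference ≈ 0.10 hours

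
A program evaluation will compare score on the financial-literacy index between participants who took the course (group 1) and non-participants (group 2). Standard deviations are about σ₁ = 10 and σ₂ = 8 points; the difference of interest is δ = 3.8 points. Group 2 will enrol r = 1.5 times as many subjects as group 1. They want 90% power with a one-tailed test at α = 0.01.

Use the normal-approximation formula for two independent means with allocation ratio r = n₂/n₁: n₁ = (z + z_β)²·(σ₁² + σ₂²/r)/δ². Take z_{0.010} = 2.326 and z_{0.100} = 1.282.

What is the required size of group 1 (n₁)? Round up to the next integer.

n₁ = 129

n₁ = (z_α + z_β)² · (σ₁² + σ₂²/r) / δ²
   = (2.326 + 1.282)² · (10² + 8²/1.5) / 3.8²
   = 13.0177 · (100 + 42.6667) / 14.44
   = 13.0177 · 142.6667 / 14.44
   = 128.61
Round up → n₁ = 129; n₂ = r·n₁ = 1.5 × 129 = 194.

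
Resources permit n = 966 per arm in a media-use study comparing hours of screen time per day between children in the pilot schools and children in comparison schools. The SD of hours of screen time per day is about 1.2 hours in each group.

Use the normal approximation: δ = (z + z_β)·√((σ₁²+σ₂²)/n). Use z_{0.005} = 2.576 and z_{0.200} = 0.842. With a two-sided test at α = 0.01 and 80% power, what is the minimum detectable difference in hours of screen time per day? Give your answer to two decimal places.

δ = (z_{α/2} + z_β) · √((σ₁²+σ₂²)/n)
  = (2.576 + 0.842) · √(2.88/966)
  = 3.418 · √0.00298
  = 3.418 · 0.0546
  = 0.1866

Minimum detectable difference ≈ 0.19 hours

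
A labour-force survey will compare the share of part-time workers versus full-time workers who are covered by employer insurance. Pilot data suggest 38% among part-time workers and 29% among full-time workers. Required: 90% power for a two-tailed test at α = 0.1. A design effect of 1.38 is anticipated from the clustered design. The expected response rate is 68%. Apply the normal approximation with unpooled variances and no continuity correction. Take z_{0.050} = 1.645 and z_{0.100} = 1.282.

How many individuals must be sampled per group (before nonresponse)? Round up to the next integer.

n = (z_{α/2} + z_β)² · [p₁(1−p₁) + p₂(1−p₂)] / (p₁ − p₂)²
  = (1.645 + 1.282)² · (0.38·0.62 + 0.29·0.71) / (0.09)²
  = (2.927)² · (0.2356 + 0.2059) / 0.0081
  = 8.5673 · 0.4415 / 0.0081
  = 466.97
Design effect: 1.38 × 466.97 = 644.42.
Adjust for 68% response: 644.42 / 0.68 = 947.68.
Round up → n = 948 per group.

n = 948 per group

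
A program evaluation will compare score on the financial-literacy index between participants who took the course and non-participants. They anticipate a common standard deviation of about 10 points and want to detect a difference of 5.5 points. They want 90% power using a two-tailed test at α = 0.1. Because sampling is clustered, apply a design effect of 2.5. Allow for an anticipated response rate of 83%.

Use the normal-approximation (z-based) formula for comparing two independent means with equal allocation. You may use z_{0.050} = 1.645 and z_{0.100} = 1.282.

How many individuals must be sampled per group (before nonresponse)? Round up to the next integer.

n = 171 per group

n = (z_{α/2} + z_β)² · (σ₁² + σ₂²) / δ²
  = (1.645 + 1.282)² · (2·10² = 200) / 5.5²
  = 8.5673 · 200 / 30.25
  = 56.64
Design effect: 2.5 × 56.64 = 141.61.
Adjust for 83% response: 141.61 / 0.83 = 170.61.
Round up → n = 171 per group.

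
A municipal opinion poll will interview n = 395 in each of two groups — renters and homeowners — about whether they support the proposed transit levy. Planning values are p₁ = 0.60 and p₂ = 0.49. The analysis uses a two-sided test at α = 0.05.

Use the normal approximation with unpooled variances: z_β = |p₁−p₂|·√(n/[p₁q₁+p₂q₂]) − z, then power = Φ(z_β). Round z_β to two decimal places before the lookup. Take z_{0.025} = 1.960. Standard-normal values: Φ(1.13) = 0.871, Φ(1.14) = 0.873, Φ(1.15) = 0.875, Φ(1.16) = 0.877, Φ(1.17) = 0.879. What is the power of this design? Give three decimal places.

Power ≈ 0.877

z_β = |p₁−p₂|·√(n/[p₁q₁+p₂q₂]) − z_{α/2}
    = 0.11 · √(395/0.4899) − 1.960
    = 0.11 · 28.3952 − 1.960
    = 3.1235 − 1.960 = 1.1635 → 1.16
Power = Φ(1.16) = 0.877.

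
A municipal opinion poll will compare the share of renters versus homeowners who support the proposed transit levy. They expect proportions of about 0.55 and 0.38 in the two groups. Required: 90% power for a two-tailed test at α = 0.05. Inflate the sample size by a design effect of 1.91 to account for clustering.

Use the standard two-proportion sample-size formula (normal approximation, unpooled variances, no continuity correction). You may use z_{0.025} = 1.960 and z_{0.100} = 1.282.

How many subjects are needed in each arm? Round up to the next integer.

n = 336 per group

n = (z_{α/2} + z_β)² · [p₁(1−p₁) + p₂(1−p₂)] / (p₁ − p₂)²
  = (1.960 + 1.282)² · (0.55·0.45 + 0.38·0.62) / (0.17)²
  = (3.242)² · (0.2475 + 0.2356) / 0.0289
  = 10.5106 · 0.4831 / 0.0289
  = 175.70
Design effect: 1.91 × 175.70 = 335.58.
Round up → n = 336 per group.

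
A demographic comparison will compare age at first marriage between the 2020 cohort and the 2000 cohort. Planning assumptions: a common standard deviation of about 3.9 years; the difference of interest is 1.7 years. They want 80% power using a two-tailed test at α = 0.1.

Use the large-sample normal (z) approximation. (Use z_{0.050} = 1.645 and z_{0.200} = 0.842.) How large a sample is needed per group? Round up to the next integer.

n = 66 per group

n = (z_{α/2} + z_β)² · (σ₁² + σ₂²) / δ²
  = (1.645 + 0.842)² · (2·3.9² = 30.42) / 1.7²
  = 6.1852 · 30.42 / 2.89
  = 65.10
Round up → n = 66 per group.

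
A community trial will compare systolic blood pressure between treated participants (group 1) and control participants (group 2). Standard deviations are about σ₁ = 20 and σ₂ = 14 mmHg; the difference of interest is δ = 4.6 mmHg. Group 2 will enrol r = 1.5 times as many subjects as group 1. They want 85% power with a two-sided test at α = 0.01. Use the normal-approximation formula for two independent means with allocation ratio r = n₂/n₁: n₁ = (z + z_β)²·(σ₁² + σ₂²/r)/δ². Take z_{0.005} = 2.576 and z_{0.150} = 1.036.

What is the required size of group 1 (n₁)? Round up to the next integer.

n₁ = 328

n₁ = (z_{α/2} + z_β)² · (σ₁² + σ₂²/r) / δ²
   = (2.576 + 1.036)² · (20² + 14²/1.5) / 4.6²
   = 13.0465 · (400 + 130.6667) / 21.16
   = 13.0465 · 530.6667 / 21.16
   = 327.19
Round up → n₁ = 328; n₂ = r·n₁ = 1.5 × 328 = 492.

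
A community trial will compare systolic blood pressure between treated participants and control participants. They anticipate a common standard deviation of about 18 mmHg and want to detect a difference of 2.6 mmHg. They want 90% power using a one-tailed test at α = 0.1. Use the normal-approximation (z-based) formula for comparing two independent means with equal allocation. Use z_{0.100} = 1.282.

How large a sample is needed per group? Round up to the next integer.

n = 631 per group

n = (z_α + z_β)² · (σ₁² + σ₂²) / δ²
  = (1.282 + 1.282)² · (2·18² = 648) / 2.6²
  = 6.5741 · 648 / 6.76
  = 630.18
Round up → n = 631 per group.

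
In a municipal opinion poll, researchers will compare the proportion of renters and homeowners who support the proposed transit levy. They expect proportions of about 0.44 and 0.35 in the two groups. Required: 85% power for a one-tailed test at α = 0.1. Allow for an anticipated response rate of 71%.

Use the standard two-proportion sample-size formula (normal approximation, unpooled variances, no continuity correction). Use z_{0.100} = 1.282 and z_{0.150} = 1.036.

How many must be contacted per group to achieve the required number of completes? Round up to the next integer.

n = 443 per group

n = (z_α + z_β)² · [p₁(1−p₁) + p₂(1−p₂)] / (p₁ − p₂)²
  = (1.282 + 1.036)² · (0.44·0.56 + 0.35·0.65) / (0.09)²
  = (2.318)² · (0.2464 + 0.2275) / 0.0081
  = 5.3731 · 0.4739 / 0.0081
  = 314.36
Adjust for 71% response: 314.36 / 0.71 = 442.76.
Round up → n = 443 per group.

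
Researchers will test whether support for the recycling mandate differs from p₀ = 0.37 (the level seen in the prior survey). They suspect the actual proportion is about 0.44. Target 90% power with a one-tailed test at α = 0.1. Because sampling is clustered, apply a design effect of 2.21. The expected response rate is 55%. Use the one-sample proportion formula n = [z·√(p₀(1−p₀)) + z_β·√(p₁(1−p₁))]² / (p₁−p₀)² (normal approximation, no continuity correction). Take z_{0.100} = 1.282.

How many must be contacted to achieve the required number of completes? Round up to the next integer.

n = 1293

n = [z_α·√(p₀q₀) + z_β·√(p₁q₁)]² / (p₁ − p₀)²
  = [1.282·√(0.37·0.63) + 1.282·√(0.44·0.56)]² / (0.07)²
  = [1.282·0.4828 + 1.282·0.4964]² / 0.0049
  = [1.2553]² / 0.0049
  = 321.60
Design effect: 2.21 × 321.60 = 710.73.
Adjust for 55% response: 710.73 / 0.55 = 1292.24.
Round up → n = 1293.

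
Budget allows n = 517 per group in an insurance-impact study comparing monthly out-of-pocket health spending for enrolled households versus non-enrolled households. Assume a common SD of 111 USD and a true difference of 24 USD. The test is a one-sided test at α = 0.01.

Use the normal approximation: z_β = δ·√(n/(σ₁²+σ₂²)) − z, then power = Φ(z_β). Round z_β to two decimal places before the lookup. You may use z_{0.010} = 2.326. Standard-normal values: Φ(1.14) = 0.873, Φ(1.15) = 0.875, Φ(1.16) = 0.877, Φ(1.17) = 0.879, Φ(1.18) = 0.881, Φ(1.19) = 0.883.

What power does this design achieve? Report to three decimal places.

z_β = δ·√(n/(σ₁²+σ₂²)) − z_α
    = 24 · √(517/24642) − 2.326
    = 24 · 0.14485 − 2.326
    = 3.4763 − 2.326 = 1.1503 → 1.15
Power = Φ(1.15) = 0.875.

Power ≈ 0.875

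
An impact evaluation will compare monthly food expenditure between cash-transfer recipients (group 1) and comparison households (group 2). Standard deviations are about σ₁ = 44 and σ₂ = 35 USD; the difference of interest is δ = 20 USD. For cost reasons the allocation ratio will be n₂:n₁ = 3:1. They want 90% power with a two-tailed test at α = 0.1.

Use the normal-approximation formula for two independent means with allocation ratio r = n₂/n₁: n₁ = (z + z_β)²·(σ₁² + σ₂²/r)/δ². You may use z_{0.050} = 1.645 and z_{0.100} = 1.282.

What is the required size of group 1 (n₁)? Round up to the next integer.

n₁ = 51

n₁ = (z_{α/2} + z_β)² · (σ₁² + σ₂²/r) / δ²
   = (1.645 + 1.282)² · (44² + 35²/3) / 20²
   = 8.5673 · (1936 + 408.3333) / 400
   = 8.5673 · 2344.3 / 400
   = 50.21
Round up → n₁ = 51; n₂ = r·n₁ = 3 × 51 = 153.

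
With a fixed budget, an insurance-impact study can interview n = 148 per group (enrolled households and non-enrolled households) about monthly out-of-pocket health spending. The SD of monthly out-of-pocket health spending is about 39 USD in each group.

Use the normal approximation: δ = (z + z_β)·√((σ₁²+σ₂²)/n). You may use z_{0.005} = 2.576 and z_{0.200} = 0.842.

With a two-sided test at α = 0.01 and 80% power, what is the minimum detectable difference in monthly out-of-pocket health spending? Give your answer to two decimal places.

δ = (z_{α/2} + z_β) · √((σ₁²+σ₂²)/n)
  = (2.576 + 0.842) · √(3042/148)
  = 3.418 · √20.5541
  = 3.418 · 4.5337
  = 15.4960

Minimum detectable difference ≈ 15.50 USD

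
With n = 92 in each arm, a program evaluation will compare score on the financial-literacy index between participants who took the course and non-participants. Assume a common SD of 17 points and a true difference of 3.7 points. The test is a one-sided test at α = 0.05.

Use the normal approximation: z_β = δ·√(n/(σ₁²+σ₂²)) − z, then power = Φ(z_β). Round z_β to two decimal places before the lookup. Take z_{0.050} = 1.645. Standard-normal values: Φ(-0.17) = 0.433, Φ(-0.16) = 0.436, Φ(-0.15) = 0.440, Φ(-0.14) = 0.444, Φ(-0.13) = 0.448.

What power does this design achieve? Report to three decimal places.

Power ≈ 0.433

z_β = δ·√(n/(σ₁²+σ₂²)) − z_α
    = 3.7 · √(92/578) − 1.645
    = 3.7 · 0.39896 − 1.645
    = 1.4762 − 1.645 = -0.1688 → -0.17
Power = Φ(-0.17) = 0.433.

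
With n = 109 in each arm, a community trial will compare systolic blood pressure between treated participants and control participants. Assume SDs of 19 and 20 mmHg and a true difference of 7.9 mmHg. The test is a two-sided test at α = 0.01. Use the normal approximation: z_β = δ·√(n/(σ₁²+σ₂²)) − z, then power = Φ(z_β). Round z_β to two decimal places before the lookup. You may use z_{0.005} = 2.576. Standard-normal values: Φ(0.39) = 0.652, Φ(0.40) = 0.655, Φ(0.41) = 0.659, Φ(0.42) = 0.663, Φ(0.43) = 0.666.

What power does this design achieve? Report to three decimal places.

Power ≈ 0.659

z_β = δ·√(n/(σ₁²+σ₂²)) − z_{α/2}
    = 7.9 · √(109/761) − 2.576
    = 7.9 · 0.37846 − 2.576
    = 2.9898 − 2.576 = 0.4138 → 0.41
Power = Φ(0.41) = 0.659.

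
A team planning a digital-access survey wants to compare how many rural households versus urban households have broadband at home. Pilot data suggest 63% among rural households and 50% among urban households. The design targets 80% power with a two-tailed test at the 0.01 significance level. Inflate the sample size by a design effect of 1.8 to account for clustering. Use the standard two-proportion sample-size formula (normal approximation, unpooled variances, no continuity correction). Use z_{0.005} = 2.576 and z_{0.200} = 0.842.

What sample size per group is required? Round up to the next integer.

n = 602 per group

n = (z_{α/2} + z_β)² · [p₁(1−p₁) + p₂(1−p₂)] / (p₁ − p₂)²
  = (2.576 + 0.842)² · (0.63·0.37 + 0.50·0.50) / (0.13)²
  = (3.418)² · (0.2331 + 0.2500) / 0.0169
  = 11.6827 · 0.4831 / 0.0169
  = 333.96
Design effect: 1.8 × 333.96 = 601.13.
Round up → n = 602 per group.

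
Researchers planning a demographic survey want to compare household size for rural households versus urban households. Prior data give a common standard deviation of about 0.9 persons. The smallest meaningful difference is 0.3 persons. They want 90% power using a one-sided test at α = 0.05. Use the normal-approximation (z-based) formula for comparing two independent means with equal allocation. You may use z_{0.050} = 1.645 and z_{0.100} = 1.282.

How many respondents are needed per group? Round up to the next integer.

n = (z_α + z_β)² · (σ₁² + σ₂²) / δ²
  = (1.645 + 1.282)² · (2·0.9² = 1.62) / 0.3²
  = 8.5673 · 1.62 / 0.09
  = 154.21
Round up → n = 155 per group.

n = 155 per group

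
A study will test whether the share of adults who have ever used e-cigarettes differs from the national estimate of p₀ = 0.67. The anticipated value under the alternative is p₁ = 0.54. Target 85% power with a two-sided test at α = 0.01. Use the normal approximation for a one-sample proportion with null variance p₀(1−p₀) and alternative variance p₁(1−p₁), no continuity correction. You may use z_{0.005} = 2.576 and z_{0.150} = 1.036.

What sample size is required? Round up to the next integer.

n = 177

n = [z_{α/2}·√(p₀q₀) + z_β·√(p₁q₁)]² / (p₁ − p₀)²
  = [2.576·√(0.67·0.33) + 1.036·√(0.54·0.46)]² / (-0.13)²
  = [2.576·0.4702 + 1.036·0.4984]² / 0.0169
  = [1.7276]² / 0.0169
  = 176.61
Round up → n = 177.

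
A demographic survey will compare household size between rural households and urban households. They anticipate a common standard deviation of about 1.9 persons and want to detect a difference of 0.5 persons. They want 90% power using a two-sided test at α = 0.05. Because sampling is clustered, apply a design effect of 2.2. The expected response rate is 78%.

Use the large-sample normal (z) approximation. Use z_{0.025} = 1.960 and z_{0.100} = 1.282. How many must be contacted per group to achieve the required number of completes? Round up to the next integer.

n = (z_{α/2} + z_β)² · (σ₁² + σ₂²) / δ²
  = (1.960 + 1.282)² · (2·1.9² = 7.22) / 0.5²
  = 10.5106 · 7.22 / 0.25
  = 303.55
Design effect: 2.2 × 303.55 = 667.80.
Adjust for 78% response: 667.80 / 0.78 = 856.15.
Round up → n = 857 per group.

n = 857 per group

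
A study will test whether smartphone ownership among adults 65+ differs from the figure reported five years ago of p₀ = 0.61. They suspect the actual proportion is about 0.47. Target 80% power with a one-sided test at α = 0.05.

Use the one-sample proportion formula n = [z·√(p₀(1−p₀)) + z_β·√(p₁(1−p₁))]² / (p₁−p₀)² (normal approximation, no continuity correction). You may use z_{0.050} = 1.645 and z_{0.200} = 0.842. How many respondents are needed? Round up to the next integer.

n = 77

n = [z_α·√(p₀q₀) + z_β·√(p₁q₁)]² / (p₁ − p₀)²
  = [1.645·√(0.61·0.39) + 0.842·√(0.47·0.53)]² / (-0.14)²
  = [1.645·0.4877 + 0.842·0.4991]² / 0.0196
  = [1.2226]² / 0.0196
  = 76.26
Round up → n = 77.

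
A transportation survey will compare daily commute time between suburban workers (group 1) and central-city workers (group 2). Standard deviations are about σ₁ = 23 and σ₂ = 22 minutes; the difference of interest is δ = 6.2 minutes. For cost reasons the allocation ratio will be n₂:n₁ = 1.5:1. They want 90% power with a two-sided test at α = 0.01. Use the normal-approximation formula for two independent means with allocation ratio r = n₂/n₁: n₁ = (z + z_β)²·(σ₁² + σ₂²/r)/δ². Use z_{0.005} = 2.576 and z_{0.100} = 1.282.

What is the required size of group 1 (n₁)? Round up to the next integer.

n₁ = 330

n₁ = (z_{α/2} + z_β)² · (σ₁² + σ₂²/r) / δ²
   = (2.576 + 1.282)² · (23² + 22²/1.5) / 6.2²
   = 14.8842 · (529 + 322.6667) / 38.44
   = 14.8842 · 851.6667 / 38.44
   = 329.77
Round up → n₁ = 330; n₂ = r·n₁ = 1.5 × 330 = 495.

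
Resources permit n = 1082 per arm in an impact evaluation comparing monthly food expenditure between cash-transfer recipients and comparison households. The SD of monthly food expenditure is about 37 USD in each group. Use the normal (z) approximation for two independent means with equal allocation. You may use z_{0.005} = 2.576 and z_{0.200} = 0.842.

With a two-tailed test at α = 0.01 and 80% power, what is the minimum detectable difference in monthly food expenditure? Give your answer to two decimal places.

δ = (z_{α/2} + z_β) · √((σ₁²+σ₂²)/n)
  = (2.576 + 0.842) · √(2738/1082)
  = 3.418 · √2.5305
  = 3.418 · 1.5908
  = 5.4372

Minimum detectable difference ≈ 5.44 USD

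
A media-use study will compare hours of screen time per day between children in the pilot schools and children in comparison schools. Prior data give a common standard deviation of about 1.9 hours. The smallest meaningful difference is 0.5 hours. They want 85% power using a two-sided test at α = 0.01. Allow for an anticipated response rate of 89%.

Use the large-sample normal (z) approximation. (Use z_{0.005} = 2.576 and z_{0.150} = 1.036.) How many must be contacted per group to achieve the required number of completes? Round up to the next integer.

n = 424 per group

n = (z_{α/2} + z_β)² · (σ₁² + σ₂²) / δ²
  = (2.576 + 1.036)² · (2·1.9² = 7.22) / 0.5²
  = 13.0465 · 7.22 / 0.25
  = 376.78
Adjust for 89% response: 376.78 / 0.89 = 423.35.
Round up → n = 424 per group.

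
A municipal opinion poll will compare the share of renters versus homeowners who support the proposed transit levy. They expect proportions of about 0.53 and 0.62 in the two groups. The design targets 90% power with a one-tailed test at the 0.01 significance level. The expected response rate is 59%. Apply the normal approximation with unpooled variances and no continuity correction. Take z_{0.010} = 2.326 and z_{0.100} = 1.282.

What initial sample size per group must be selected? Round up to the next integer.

n = (z_α + z_β)² · [p₁(1−p₁) + p₂(1−p₂)] / (p₁ − p₂)²
  = (2.326 + 1.282)² · (0.53·0.47 + 0.62·0.38) / (-0.09)²
  = (3.608)² · (0.2491 + 0.2356) / 0.0081
  = 13.0177 · 0.4847 / 0.0081
  = 778.97
Adjust for 59% response: 778.97 / 0.59 = 1320.29.
Round up → n = 1321 per group.

n = 1321 per group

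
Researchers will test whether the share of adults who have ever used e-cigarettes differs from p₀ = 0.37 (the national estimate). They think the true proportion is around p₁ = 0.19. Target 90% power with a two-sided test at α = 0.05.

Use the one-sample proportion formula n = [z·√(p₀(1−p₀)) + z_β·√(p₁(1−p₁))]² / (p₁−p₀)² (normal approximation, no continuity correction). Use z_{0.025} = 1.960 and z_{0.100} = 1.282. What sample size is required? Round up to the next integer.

n = 65

n = [z_{α/2}·√(p₀q₀) + z_β·√(p₁q₁)]² / (p₁ − p₀)²
  = [1.960·√(0.37·0.63) + 1.282·√(0.19·0.81)]² / (-0.18)²
  = [1.960·0.4828 + 1.282·0.3923]² / 0.0324
  = [1.4492]² / 0.0324
  = 64.82
Round up → n = 65.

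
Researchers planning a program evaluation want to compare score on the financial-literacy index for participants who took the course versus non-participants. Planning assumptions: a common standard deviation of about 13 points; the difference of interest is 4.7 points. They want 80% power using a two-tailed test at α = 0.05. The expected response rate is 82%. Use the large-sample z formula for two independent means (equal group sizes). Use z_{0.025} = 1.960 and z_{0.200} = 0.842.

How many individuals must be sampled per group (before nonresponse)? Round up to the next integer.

n = (z_{α/2} + z_β)² · (σ₁² + σ₂²) / δ²
  = (1.960 + 0.842)² · (2·13² = 338) / 4.7²
  = 7.8512 · 338 / 22.09
  = 120.13
Adjust for 82% response: 120.13 / 0.82 = 146.50.
Round up → n = 147 per group.

n = 147 per group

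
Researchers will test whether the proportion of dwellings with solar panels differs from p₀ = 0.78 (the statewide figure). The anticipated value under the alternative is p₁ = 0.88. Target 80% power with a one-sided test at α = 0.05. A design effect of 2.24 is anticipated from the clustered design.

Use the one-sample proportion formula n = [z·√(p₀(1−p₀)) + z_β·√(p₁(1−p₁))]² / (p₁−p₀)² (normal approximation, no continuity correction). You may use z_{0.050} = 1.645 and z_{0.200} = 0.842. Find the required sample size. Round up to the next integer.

n = [z_α·√(p₀q₀) + z_β·√(p₁q₁)]² / (p₁ − p₀)²
  = [1.645·√(0.78·0.22) + 0.842·√(0.88·0.12)]² / (0.10)²
  = [1.645·0.4142 + 0.842·0.3250]² / 0.0100
  = [0.9551]² / 0.0100
  = 91.21
Design effect: 2.24 × 91.21 = 204.32.
Round up → n = 205.

n = 205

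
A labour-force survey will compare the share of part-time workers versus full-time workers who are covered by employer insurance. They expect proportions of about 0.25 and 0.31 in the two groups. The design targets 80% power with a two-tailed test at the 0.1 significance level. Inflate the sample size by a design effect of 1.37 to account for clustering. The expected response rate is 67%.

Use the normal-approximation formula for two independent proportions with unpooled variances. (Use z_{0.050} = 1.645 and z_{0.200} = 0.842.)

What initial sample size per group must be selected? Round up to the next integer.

n = 1411 per group

n = (z_{α/2} + z_β)² · [p₁(1−p₁) + p₂(1−p₂)] / (p₁ − p₂)²
  = (1.645 + 0.842)² · (0.25·0.75 + 0.31·0.69) / (-0.06)²
  = (2.487)² · (0.1875 + 0.2139) / 0.0036
  = 6.1852 · 0.4014 / 0.0036
  = 689.65
Design effect: 1.37 × 689.65 = 944.82.
Adjust for 67% response: 944.82 / 0.67 = 1410.17.
Round up → n = 1411 per group.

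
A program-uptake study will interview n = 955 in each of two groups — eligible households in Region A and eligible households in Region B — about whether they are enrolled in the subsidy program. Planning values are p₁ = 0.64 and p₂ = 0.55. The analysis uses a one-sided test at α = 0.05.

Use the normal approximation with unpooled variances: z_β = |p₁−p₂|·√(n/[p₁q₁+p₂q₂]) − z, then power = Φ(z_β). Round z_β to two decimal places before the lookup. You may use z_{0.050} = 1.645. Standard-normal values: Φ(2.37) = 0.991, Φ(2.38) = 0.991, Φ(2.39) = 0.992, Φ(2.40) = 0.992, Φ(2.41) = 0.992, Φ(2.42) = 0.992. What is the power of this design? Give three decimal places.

Power ≈ 0.991

z_β = |p₁−p₂|·√(n/[p₁q₁+p₂q₂]) − z_α
    = 0.09 · √(955/0.4779) − 1.645
    = 0.09 · 44.7026 − 1.645
    = 4.0232 − 1.645 = 2.3782 → 2.38
Power = Φ(2.38) = 0.991.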